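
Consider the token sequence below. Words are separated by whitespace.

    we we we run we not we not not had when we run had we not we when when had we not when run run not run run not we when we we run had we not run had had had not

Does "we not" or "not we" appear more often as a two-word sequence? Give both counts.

"we not" (5 vs 3)

"we not": 5 occurrences
"not we": 3 occurrences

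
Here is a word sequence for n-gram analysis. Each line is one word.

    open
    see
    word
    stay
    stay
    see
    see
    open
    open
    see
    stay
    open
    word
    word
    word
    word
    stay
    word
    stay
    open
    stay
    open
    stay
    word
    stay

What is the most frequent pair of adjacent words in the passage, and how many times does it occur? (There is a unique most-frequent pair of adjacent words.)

"word stay", 4 times

Bigram frequencies (highest first):
  word stay: 4
  stay open: 3
  word word: 3
  open see: 2
  stay word: 2
  open stay: 2
  … (8 more, each ≤ 1)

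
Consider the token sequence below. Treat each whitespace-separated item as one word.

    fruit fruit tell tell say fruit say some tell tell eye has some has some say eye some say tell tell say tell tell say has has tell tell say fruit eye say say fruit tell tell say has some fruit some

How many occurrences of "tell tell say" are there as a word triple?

5

Scanning the 40 overlapping trigram windows for "tell tell say":
  position 3–5: tell tell say
  position 20–22: tell tell say
  position 23–25: tell tell say
  position 28–30: tell tell say
  position 36–38: tell tell say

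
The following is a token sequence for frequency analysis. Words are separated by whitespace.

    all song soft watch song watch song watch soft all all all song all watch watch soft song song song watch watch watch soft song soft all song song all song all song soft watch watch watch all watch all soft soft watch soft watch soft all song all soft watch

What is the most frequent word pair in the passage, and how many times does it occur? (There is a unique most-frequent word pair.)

Bigram frequencies (highest first):
  all song: 6
  soft watch: 5
  watch soft: 5
  watch watch: 5
  song all: 4
  song soft: 3
  … (10 more, each ≤ 3)

"all song", 6 times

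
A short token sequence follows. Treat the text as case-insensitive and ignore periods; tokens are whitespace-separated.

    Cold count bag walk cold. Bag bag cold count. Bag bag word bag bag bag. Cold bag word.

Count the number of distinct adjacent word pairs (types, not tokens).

18 tokens → 17 bigram windows in total.
Repeated bigrams (each contributes count−1 duplicates):
  bag bag: 4
  bag cold: 2
  bag word: 2
  cold bag: 2
  cold count: 2
  count bag: 2
8 duplicate windows → 17 − 8 = 9 distinct.

9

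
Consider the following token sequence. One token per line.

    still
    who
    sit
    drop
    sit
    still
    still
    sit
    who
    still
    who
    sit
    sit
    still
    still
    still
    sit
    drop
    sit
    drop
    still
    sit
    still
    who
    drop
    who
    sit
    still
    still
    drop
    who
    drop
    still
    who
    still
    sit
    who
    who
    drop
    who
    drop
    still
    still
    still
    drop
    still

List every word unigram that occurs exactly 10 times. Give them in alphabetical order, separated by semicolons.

sit; who

Unigram counts meeting the condition (exactly 10 times):
  sit: 10
  who: 10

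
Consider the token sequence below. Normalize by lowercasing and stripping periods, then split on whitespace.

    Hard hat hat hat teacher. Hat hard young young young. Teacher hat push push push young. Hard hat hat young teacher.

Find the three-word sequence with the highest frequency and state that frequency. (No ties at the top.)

Trigram frequencies (highest first):
  hard hat hat: 2
  hat hat hat: 1
  hat hat teacher: 1
  hat teacher hat: 1
  teacher hat hard: 1
  hat hard young: 1
  … (12 more, each ≤ 1)

"hard hat hat", 2 times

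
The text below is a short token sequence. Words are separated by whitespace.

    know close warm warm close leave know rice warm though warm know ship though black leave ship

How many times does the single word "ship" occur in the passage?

2

Scanning the 17 tokens for "ship":
  position 13: ship
  position 17: ship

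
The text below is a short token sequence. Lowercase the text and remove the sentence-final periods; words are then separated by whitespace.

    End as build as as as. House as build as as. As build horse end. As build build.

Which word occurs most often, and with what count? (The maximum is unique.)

Unigram frequencies (highest first):
  as: 9
  build: 5
  end: 2
  house: 1
  horse: 1

"as", 9 times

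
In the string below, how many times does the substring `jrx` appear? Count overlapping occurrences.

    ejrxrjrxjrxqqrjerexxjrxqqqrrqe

Sliding a length-3 window over the 30 characters (28 positions):
  position 2–4: jrx
  position 6–8: jrx
  position 9–11: jrx
  position 21–23: jrx

4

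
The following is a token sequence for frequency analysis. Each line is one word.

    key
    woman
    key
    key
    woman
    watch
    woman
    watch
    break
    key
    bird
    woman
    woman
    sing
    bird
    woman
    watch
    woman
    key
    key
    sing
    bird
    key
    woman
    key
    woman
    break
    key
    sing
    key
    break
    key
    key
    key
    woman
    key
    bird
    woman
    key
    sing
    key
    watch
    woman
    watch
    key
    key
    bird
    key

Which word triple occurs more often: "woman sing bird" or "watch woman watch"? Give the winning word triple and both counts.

"watch woman watch" (2 vs 1)

"woman sing bird": 1 occurrence
"watch woman watch": 2 occurrences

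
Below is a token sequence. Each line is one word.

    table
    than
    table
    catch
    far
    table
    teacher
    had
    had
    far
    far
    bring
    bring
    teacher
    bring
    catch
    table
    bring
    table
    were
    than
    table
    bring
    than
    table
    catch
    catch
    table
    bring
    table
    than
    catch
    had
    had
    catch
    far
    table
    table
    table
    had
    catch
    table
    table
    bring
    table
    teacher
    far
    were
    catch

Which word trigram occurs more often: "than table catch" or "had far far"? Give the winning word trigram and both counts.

"than table catch": 2 occurrences
"had far far": 1 occurrence

"than table catch" (2 vs 1)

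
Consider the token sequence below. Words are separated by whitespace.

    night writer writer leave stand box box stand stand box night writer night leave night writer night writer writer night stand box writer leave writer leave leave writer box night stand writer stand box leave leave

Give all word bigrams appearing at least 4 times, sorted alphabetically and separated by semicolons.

Bigram counts meeting the condition (at least 4 times):
  night writer: 4
  stand box: 4

night writer; stand box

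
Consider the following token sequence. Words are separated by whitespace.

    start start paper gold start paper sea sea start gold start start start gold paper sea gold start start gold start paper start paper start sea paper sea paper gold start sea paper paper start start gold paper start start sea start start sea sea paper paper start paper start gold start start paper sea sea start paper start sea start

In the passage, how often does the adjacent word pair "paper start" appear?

7

Scanning the 60 overlapping bigram windows for "paper start":
  position 22–23: paper start
  position 24–25: paper start
  position 34–35: paper start
  position 38–39: paper start
  position 47–48: paper start
  position 49–50: paper start
  position 58–59: paper start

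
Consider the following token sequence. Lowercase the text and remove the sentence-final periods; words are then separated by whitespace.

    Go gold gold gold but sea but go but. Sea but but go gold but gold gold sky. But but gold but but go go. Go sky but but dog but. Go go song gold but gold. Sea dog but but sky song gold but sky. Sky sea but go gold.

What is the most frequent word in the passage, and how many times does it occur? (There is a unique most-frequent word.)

"but", 18 times

Unigram frequencies (highest first):
  but: 18
  gold: 11
  go: 9
  sky: 5
  sea: 4
  dog: 2
  … (1 more, each ≤ 2)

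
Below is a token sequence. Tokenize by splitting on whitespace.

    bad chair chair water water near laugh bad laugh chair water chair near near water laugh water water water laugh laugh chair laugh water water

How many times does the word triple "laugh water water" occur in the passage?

Scanning the 23 overlapping trigram windows for "laugh water water":
  position 16–18: laugh water water
  position 23–25: laugh water water

2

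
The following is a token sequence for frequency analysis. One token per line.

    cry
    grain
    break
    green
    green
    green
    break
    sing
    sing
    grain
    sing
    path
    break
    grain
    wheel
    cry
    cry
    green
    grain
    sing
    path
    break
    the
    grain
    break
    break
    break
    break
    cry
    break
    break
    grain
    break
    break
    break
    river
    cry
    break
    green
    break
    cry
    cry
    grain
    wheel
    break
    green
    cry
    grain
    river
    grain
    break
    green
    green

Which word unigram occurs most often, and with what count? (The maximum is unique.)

Unigram frequencies (highest first):
  break: 17
  grain: 9
  cry: 8
  green: 8
  sing: 4
  path: 2
  … (3 more, each ≤ 2)

"break", 17 times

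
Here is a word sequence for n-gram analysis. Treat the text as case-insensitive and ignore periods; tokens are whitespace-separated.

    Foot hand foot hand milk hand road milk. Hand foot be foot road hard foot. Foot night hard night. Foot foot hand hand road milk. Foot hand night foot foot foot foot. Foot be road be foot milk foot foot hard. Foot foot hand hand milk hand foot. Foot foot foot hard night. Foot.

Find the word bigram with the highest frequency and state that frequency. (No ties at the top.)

"foot foot", 11 times

Bigram frequencies (highest first):
  foot foot: 11
  foot hand: 5
  hand foot: 3
  milk hand: 3
  night foot: 3
  hand milk: 2
  … (17 more, each ≤ 2)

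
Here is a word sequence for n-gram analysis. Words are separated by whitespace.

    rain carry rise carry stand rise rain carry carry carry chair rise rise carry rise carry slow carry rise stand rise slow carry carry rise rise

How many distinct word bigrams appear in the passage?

26 tokens → 25 bigram windows in total.
Repeated bigrams (each contributes count−1 duplicates):
  carry rise: 4
  carry carry: 3
  rise carry: 3
  rain carry: 2
  rise rise: 2
  slow carry: 2
  stand rise: 2
11 duplicate windows → 25 − 11 = 14 distinct.

14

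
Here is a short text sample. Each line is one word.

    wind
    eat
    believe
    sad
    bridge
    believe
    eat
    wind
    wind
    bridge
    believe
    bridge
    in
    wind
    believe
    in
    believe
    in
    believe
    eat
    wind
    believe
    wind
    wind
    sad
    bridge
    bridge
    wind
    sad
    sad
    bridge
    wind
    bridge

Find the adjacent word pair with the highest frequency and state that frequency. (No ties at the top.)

"sad bridge", 3 times

Bigram frequencies (highest first):
  sad bridge: 3
  bridge believe: 2
  believe eat: 2
  eat wind: 2
  wind wind: 2
  wind bridge: 2
  … (14 more, each ≤ 2)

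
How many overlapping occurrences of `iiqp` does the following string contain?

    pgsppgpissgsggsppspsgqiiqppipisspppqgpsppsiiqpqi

2

Sliding a length-4 window over the 48 characters (45 positions):
  position 23–26: iiqp
  position 43–46: iiqp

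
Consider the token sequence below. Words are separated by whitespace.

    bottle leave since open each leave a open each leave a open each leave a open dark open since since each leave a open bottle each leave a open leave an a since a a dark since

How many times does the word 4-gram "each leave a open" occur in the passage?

Scanning the 34 overlapping 4-gram windows for "each leave a open":
  position 5–8: each leave a open
  position 9–12: each leave a open
  position 13–16: each leave a open
  position 21–24: each leave a open
  position 26–29: each leave a open

5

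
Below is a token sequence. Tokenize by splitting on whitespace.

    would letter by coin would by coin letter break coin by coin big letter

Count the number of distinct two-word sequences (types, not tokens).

14 tokens → 13 bigram windows in total.
Repeated bigrams (each contributes count−1 duplicates):
  by coin: 3
2 duplicate windows → 13 − 2 = 11 distinct.

11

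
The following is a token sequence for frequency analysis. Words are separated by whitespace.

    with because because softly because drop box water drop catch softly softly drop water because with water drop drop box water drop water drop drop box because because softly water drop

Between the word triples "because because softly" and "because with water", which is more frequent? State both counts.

"because because softly": 2 occurrences
"because with water": 1 occurrence

"because because softly" (2 vs 1)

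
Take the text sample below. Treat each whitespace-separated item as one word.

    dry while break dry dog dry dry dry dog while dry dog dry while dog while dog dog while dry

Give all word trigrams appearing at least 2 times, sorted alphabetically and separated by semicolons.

dog while dry; dry dog dry

Trigram counts meeting the condition (at least 2 times):
  dog while dry: 2
  dry dog dry: 2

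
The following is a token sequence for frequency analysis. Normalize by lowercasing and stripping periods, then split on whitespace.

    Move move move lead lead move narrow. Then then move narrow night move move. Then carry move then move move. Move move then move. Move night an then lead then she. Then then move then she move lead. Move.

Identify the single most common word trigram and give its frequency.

"move move move", 3 times

Trigram frequencies (highest first):
  move move move: 3
  then then move: 2
  move move then: 2
  move then move: 2
  then move move: 2
  move move lead: 1
  … (25 more, each ≤ 1)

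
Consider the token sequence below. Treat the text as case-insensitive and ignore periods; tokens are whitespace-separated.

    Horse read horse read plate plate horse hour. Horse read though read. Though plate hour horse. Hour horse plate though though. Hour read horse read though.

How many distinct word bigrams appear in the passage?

16

26 tokens → 25 bigram windows in total.
Repeated bigrams (each contributes count−1 duplicates):
  horse read: 4
  hour horse: 3
  read though: 3
  horse hour: 2
  read horse: 2
9 duplicate windows → 25 − 9 = 16 distinct.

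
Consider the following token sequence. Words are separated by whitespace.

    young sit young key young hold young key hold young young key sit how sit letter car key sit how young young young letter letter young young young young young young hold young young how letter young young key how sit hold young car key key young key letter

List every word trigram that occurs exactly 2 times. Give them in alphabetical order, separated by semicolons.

hold young young; key sit how; letter young young; young hold young; young young key

Trigram counts meeting the condition (exactly 2 times):
  hold young young: 2
  key sit how: 2
  letter young young: 2
  young hold young: 2
  young young key: 2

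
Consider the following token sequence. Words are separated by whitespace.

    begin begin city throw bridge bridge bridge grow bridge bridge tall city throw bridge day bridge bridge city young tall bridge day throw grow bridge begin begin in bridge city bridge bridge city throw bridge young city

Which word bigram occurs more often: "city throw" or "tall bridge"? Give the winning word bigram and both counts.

"city throw": 3 occurrences
"tall bridge": 1 occurrence

"city throw" (3 vs 1)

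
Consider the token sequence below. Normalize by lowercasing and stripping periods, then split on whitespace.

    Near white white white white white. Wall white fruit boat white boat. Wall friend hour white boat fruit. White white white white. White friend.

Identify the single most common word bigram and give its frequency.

Bigram frequencies (highest first):
  white white: 8
  white boat: 2
  near white: 1
  white wall: 1
  wall white: 1
  white fruit: 1
  … (9 more, each ≤ 1)

"white white", 8 times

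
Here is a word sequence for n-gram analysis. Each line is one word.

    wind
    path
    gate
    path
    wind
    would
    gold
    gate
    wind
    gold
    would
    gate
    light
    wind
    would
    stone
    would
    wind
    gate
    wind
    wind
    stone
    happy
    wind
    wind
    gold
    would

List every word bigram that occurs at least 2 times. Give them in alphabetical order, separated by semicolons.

Bigram counts meeting the condition (at least 2 times):
  gate wind: 2
  gold would: 2
  wind gold: 2
  wind wind: 2
  wind would: 2

gate wind; gold would; wind gold; wind wind; wind would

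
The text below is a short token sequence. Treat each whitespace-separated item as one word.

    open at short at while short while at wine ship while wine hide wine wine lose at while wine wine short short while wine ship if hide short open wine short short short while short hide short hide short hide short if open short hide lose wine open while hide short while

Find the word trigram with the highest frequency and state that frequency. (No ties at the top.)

Trigram frequencies (highest first):
  short hide short: 3
  wine short short: 2
  short short while: 2
  hide short hide: 2
  open at short: 1
  at short at: 1
  … (39 more, each ≤ 1)

"short hide short", 3 times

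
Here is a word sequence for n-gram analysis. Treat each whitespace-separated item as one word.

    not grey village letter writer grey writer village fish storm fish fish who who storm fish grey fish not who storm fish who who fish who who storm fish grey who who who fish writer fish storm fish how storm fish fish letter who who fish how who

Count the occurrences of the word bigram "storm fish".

6

Scanning the 47 overlapping bigram windows for "storm fish":
  position 10–11: storm fish
  position 15–16: storm fish
  position 21–22: storm fish
  position 28–29: storm fish
  position 37–38: storm fish
  position 40–41: storm fish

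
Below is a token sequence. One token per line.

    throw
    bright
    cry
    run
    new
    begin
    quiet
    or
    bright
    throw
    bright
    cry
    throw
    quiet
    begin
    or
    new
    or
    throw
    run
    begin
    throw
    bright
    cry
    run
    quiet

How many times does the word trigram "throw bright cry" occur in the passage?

3

Scanning the 24 overlapping trigram windows for "throw bright cry":
  position 1–3: throw bright cry
  position 10–12: throw bright cry
  position 22–24: throw bright cry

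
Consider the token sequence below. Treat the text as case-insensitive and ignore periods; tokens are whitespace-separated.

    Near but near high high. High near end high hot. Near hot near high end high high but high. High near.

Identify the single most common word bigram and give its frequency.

Bigram frequencies (highest first):
  high high: 4
  near high: 2
  high near: 2
  end high: 2
  hot near: 2
  near but: 1
  … (7 more, each ≤ 1)

"high high", 4 times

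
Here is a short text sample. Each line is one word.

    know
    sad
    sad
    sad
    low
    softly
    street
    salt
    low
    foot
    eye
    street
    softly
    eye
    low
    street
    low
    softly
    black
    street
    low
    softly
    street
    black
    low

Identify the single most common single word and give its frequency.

"low", 6 times

Unigram frequencies (highest first):
  low: 6
  street: 5
  softly: 4
  sad: 3
  eye: 2
  black: 2
  … (3 more, each ≤ 1)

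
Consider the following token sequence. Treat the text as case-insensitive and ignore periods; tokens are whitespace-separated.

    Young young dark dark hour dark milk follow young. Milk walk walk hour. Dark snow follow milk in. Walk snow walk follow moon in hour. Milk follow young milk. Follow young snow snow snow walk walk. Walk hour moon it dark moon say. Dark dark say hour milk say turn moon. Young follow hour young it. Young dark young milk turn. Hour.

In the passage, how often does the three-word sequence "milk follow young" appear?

3

Scanning the 60 overlapping trigram windows for "milk follow young":
  position 7–9: milk follow young
  position 26–28: milk follow young
  position 29–31: milk follow young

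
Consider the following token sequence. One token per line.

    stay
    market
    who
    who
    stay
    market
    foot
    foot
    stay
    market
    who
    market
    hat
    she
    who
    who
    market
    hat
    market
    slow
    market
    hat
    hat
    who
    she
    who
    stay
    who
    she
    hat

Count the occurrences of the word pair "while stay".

Scanning the 29 overlapping bigram windows for "while stay":
  (none found)

0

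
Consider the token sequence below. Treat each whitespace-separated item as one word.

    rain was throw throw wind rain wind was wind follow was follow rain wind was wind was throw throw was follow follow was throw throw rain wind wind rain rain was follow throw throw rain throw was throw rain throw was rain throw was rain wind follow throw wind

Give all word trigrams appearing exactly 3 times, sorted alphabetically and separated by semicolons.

rain throw was; was throw throw

Trigram counts meeting the condition (exactly 3 times):
  rain throw was: 3
  was throw throw: 3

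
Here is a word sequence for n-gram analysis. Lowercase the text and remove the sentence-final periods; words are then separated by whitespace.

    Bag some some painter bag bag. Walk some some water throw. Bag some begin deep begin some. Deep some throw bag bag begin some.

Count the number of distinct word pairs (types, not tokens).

24 tokens → 23 bigram windows in total.
Repeated bigrams (each contributes count−1 duplicates):
  bag bag: 2
  bag some: 2
  begin some: 2
  some some: 2
  throw bag: 2
5 duplicate windows → 23 − 5 = 18 distinct.

18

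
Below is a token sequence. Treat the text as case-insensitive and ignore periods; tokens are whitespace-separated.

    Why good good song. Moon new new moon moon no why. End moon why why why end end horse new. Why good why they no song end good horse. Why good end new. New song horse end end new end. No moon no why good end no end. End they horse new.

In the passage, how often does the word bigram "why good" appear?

Scanning the 51 overlapping bigram windows for "why good":
  position 1–2: why good
  position 21–22: why good
  position 30–31: why good
  position 44–45: why good

4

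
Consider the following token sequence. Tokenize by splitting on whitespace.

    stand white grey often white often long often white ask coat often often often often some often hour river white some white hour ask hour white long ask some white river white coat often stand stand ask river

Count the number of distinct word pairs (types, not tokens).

38 tokens → 37 bigram windows in total.
Repeated bigrams (each contributes count−1 duplicates):
  often often: 3
  coat often: 2
  often white: 2
  river white: 2
  some white: 2
6 duplicate windows → 37 − 6 = 31 distinct.

31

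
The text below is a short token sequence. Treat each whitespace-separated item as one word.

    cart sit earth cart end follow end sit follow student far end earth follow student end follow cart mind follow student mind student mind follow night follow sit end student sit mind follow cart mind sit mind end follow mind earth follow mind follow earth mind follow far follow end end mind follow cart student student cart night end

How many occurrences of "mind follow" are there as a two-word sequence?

6

Scanning the 58 overlapping bigram windows for "mind follow":
  position 19–20: mind follow
  position 24–25: mind follow
  position 32–33: mind follow
  position 43–44: mind follow
  position 46–47: mind follow
  position 52–53: mind follow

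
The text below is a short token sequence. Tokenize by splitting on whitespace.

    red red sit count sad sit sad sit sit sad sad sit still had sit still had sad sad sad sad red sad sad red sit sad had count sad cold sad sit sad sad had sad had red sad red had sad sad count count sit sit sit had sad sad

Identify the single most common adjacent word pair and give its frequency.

Bigram frequencies (highest first):
  sad sad: 8
  sad sit: 4
  sit sad: 4
  had sad: 4
  sit sit: 3
  sad red: 3
  … (18 more, each ≤ 3)

"sad sad", 8 times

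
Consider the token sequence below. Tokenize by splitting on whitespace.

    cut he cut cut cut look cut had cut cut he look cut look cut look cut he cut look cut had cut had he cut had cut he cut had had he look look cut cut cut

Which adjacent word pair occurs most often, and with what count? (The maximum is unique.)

Bigram frequencies (highest first):
  look cut: 6
  cut cut: 5
  cut had: 5
  cut he: 4
  he cut: 4
  cut look: 4
  … (5 more, each ≤ 3)

"look cut", 6 times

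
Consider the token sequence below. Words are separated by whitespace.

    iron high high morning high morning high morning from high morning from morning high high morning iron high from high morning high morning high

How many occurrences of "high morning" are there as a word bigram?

Scanning the 23 overlapping bigram windows for "high morning":
  position 3–4: high morning
  position 5–6: high morning
  position 7–8: high morning
  position 10–11: high morning
  position 15–16: high morning
  position 20–21: high morning
  position 22–23: high morning

7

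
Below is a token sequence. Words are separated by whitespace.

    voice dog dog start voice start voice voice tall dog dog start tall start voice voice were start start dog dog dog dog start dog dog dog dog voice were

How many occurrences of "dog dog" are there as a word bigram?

Scanning the 29 overlapping bigram windows for "dog dog":
  position 2–3: dog dog
  position 10–11: dog dog
  position 20–21: dog dog
  position 21–22: dog dog
  position 22–23: dog dog
  position 25–26: dog dog
  position 26–27: dog dog
  position 27–28: dog dog

8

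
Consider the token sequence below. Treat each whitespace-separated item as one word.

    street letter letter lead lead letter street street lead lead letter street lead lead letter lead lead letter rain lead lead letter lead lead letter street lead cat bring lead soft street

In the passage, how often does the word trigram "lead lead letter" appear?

6

Scanning the 30 overlapping trigram windows for "lead lead letter":
  position 4–6: lead lead letter
  position 9–11: lead lead letter
  position 13–15: lead lead letter
  position 16–18: lead lead letter
  position 20–22: lead lead letter
  position 23–25: lead lead letter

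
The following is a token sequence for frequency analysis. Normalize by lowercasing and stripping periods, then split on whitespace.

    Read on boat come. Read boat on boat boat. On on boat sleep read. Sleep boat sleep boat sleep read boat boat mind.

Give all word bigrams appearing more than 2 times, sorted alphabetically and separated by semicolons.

Bigram counts meeting the condition (more than 2 times):
  boat sleep: 3
  on boat: 3

boat sleep; on boat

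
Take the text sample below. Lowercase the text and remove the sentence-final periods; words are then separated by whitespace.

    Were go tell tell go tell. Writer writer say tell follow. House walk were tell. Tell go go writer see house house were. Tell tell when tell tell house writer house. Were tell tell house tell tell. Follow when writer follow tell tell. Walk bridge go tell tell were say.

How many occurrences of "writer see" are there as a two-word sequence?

Scanning the 49 overlapping bigram windows for "writer see":
  position 19–20: writer see

1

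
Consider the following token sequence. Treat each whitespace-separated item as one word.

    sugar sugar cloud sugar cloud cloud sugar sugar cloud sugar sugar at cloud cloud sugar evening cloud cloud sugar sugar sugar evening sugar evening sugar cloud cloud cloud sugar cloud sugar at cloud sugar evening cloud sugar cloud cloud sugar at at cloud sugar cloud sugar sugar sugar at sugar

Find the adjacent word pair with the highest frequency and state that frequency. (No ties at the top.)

"cloud sugar", 12 times

Bigram frequencies (highest first):
  cloud sugar: 12
  sugar sugar: 7
  sugar cloud: 7
  cloud cloud: 6
  sugar at: 4
  sugar evening: 4
  … (5 more, each ≤ 3)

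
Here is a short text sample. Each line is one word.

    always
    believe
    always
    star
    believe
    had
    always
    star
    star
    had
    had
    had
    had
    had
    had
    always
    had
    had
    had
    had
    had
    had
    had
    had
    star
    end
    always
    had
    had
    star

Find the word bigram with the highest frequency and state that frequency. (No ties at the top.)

Bigram frequencies (highest first):
  had had: 13
  always star: 2
  had always: 2
  always had: 2
  had star: 2
  always believe: 1
  … (7 more, each ≤ 1)

"had had", 13 times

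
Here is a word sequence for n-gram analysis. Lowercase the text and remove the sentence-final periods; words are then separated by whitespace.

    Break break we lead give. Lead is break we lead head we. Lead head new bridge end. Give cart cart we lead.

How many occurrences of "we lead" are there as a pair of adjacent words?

4

Scanning the 21 overlapping bigram windows for "we lead":
  position 3–4: we lead
  position 9–10: we lead
  position 12–13: we lead
  position 21–22: we lead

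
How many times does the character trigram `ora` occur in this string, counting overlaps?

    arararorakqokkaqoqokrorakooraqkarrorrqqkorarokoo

4

Sliding a length-3 window over the 48 characters (46 positions):
  position 7–9: ora
  position 22–24: ora
  position 27–29: ora
  position 41–43: ora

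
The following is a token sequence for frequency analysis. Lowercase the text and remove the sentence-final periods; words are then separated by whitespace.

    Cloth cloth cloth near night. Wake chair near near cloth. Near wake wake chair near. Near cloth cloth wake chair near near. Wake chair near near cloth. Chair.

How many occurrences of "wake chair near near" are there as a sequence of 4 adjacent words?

4

Scanning the 25 overlapping 4-gram windows for "wake chair near near":
  position 6–9: wake chair near near
  position 13–16: wake chair near near
  position 19–22: wake chair near near
  position 23–26: wake chair near near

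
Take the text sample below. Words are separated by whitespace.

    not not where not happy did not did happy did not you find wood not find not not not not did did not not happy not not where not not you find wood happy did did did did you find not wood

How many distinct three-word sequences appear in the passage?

42 tokens → 40 trigram windows in total.
Repeated trigrams (each contributes count−1 duplicates):
  did did did: 2
  happy did not: 2
  not not not: 2
  not not where: 2
  not where not: 2
  not you find: 2
  you find wood: 2
7 duplicate windows → 40 − 7 = 33 distinct.

33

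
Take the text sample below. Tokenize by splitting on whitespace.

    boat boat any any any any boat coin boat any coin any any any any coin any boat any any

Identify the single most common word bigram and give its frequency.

"any any", 7 times

Bigram frequencies (highest first):
  any any: 7
  boat any: 3
  any boat: 2
  any coin: 2
  coin any: 2
  boat boat: 1
  … (2 more, each ≤ 1)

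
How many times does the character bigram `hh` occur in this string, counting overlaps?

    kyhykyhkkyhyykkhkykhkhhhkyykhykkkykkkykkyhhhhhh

Sliding a length-2 window over the 47 characters (46 positions):
  position 22–23: hh
  position 23–24: hh
  position 42–43: hh
  position 43–44: hh
  position 44–45: hh
  position 45–46: hh
  position 46–47: hh

7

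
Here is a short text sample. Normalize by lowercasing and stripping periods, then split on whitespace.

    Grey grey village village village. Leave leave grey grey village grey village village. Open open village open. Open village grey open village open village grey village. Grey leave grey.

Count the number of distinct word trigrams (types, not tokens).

19

29 tokens → 27 trigram windows in total.
Repeated trigrams (each contributes count−1 duplicates):
  grey grey village: 2
  grey village grey: 2
  grey village village: 2
  open open village: 2
  open village grey: 2
  open village open: 2
  village grey village: 2
  village open open: 2
8 duplicate windows → 27 − 8 = 19 distinct.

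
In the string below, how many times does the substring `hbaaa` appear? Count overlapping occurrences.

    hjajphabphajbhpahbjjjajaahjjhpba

0

Sliding a length-5 window over the 32 characters (28 positions):
  (no match at any position)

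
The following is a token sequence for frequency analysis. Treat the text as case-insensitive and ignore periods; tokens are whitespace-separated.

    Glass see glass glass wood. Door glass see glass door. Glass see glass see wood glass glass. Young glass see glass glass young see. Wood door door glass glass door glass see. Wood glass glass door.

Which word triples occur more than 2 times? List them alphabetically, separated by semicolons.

door glass see; glass see glass

Trigram counts meeting the condition (more than 2 times):
  door glass see: 3
  glass see glass: 4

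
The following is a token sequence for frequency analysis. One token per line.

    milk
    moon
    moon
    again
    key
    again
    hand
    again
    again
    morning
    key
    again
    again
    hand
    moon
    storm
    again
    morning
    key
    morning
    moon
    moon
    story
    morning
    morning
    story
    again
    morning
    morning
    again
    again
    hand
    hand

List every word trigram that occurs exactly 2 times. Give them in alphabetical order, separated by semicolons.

Trigram counts meeting the condition (exactly 2 times):
  again again hand: 2
  again morning key: 2

again again hand; again morning key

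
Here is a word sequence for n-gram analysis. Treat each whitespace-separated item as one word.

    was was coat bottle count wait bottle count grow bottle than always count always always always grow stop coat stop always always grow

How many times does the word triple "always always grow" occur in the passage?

Scanning the 21 overlapping trigram windows for "always always grow":
  position 15–17: always always grow
  position 21–23: always always grow

2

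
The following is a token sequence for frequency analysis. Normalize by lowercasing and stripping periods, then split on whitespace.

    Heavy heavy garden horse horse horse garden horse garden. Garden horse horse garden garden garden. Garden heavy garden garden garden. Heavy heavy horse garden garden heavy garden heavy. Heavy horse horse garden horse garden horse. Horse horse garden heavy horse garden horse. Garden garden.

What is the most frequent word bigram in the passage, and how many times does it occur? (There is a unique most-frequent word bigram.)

Bigram frequencies (highest first):
  horse garden: 9
  garden garden: 8
  garden horse: 6
  horse horse: 6
  garden heavy: 5
  heavy heavy: 3
  … (2 more, each ≤ 3)

"horse garden", 9 times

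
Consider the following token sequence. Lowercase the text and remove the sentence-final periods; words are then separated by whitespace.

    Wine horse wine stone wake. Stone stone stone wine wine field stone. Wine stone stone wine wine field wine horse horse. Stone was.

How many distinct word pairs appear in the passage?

14

23 tokens → 22 bigram windows in total.
Repeated bigrams (each contributes count−1 duplicates):
  stone stone: 3
  stone wine: 3
  wine field: 2
  wine horse: 2
  wine stone: 2
  wine wine: 2
8 duplicate windows → 22 − 8 = 14 distinct.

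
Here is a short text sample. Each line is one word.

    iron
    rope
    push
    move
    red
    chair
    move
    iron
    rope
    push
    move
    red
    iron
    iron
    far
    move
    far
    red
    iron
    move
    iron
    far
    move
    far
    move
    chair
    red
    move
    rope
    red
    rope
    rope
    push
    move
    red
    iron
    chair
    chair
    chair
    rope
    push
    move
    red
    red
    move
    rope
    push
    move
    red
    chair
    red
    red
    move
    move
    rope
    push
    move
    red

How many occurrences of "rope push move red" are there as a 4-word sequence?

6

Scanning the 55 overlapping 4-gram windows for "rope push move red":
  position 2–5: rope push move red
  position 9–12: rope push move red
  position 32–35: rope push move red
  position 40–43: rope push move red
  position 46–49: rope push move red
  position 55–58: rope push move red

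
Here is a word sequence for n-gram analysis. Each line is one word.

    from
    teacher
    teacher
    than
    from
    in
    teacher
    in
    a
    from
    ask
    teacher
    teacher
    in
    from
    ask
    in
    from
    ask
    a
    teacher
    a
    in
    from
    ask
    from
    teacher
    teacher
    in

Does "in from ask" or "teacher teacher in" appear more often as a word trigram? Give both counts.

"in from ask" (3 vs 2)

"in from ask": 3 occurrences
"teacher teacher in": 2 occurrences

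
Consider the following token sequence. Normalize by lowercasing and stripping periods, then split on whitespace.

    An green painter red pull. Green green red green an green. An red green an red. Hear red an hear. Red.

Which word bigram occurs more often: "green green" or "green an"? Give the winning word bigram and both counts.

"green an" (3 vs 1)

"green green": 1 occurrence
"green an": 3 occurrences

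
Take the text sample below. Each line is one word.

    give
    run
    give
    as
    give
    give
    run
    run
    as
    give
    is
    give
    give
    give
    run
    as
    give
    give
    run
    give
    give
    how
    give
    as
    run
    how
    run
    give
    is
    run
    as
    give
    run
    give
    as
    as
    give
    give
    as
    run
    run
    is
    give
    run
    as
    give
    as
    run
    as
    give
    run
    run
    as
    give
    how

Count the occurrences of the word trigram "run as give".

6

Scanning the 53 overlapping trigram windows for "run as give":
  position 8–10: run as give
  position 15–17: run as give
  position 30–32: run as give
  position 44–46: run as give
  position 48–50: run as give
  position 52–54: run as give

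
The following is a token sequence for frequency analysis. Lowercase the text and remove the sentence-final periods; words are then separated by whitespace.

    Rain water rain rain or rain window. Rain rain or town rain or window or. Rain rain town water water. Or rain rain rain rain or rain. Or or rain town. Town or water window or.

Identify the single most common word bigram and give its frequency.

Bigram frequencies (highest first):
  rain rain: 6
  rain or: 5
  or rain: 5
  window or: 2
  rain town: 2
  rain water: 1
  … (14 more, each ≤ 1)

"rain rain", 6 times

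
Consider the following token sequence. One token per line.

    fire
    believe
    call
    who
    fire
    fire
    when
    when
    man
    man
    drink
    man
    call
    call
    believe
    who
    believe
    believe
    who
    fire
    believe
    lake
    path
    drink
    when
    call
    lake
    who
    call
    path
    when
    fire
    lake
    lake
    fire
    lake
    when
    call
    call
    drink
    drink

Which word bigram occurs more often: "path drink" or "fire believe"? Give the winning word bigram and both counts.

"path drink": 1 occurrence
"fire believe": 2 occurrences

"fire believe" (2 vs 1)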